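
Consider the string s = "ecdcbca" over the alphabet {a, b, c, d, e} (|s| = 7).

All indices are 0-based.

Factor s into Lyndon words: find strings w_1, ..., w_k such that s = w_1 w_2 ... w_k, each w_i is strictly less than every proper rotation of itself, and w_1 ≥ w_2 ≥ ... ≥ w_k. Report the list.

["e", "cd", "c", "bc", "a"]

emit factor 1: 'e' (i=0, period=1)
emit factor 2: 'cd' (i=1, period=2)
emit factor 3: 'c' (i=3, period=1)
emit factor 4: 'bc' (i=4, period=2)
emit factor 5: 'a' (i=6, period=1)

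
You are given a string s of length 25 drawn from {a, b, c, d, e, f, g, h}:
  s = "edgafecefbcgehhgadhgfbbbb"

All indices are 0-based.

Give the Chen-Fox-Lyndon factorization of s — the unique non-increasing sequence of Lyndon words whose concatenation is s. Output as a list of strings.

["e", "dg", "afecefbcgehhg", "adhgfbbbb"]

emit factor 1: 'e' (i=0, period=1)
emit factor 2: 'dg' (i=1, period=2)
emit factor 3: 'afecefbcgehhg' (i=3, period=13)
emit factor 4: 'adhgfbbbb' (i=16, period=9)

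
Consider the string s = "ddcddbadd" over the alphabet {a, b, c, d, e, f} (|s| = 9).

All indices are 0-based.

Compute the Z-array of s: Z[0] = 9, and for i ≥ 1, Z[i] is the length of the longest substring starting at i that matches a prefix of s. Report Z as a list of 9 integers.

Z[0]=9
i=1: i≥r, start 0; Z[1]=1 scan→box=[1,2)
i=2: i≥r, start 0; Z[2]=0
i=3: i≥r, start 0; Z[3]=2 scan→box=[3,5)
i=4: min(r-i=1, Z[1]=1)=1; Z[4]=1
i=5: i≥r, start 0; Z[5]=0
i=6: i≥r, start 0; Z[6]=0
i=7: i≥r, start 0; Z[7]=2 scan→box=[7,9)
i=8: min(r-i=1, Z[1]=1)=1; Z[8]=1

[9, 1, 0, 2, 1, 0, 0, 2, 1]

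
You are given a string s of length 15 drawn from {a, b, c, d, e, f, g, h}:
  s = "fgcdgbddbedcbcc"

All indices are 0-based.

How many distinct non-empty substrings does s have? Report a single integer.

rank→(start, suffix):
  0 → (12, 'bcc')
  1 → (5, 'bddbedcbcc')
  2 → (8, 'bedcbcc')
  3 → (14, 'c')
  4 → (11, 'cbcc')
  5 → (13, 'cc')
  6 → (2, 'cdgbddbedcbcc')
  7 → (7, 'dbedcbcc')
  8 → (10, 'dcbcc')
  9 → (6, 'ddbedcbcc')
  10 → (3, 'dgbddbedcbcc')
  11 → (9, 'edcbcc')
  12 → (0, 'fgcdgbddbedcbcc')
  13 → (4, 'gbddbedcbcc')
  14 → (1, 'gcdgbddbedcbcc')

SA = [12, 5, 8, 14, 11, 13, 2, 7, 10, 6, 3, 9, 0, 4, 1]
rank  pair      lcp
   1  s[12:],s[5:]  1  'b'
   2  s[5:],s[8:]  1  'b'
   3  s[8:],s[14:]  0  ''
   4  s[14:],s[11:]  1  'c'
   5  s[11:],s[13:]  1  'c'
   6  s[13:],s[2:]  1  'c'
   7  s[2:],s[7:]  0  ''
   8  s[7:],s[10:]  1  'd'
   9  s[10:],s[6:]  1  'd'
  10  s[6:],s[3:]  1  'd'
  11  s[3:],s[9:]  0  ''
  12  s[9:],s[0:]  0  ''
  13  s[0:],s[4:]  0  ''
  14  s[4:],s[1:]  1  'g'

n(n+1)/2 = 15·16/2 = 120
Σ LCP = 0 + 1 + 1 + 0 + 1 + 1 + 1 + 0 + 1 + 1 + 1 + 0 + 0 + 0 + 1 = 9
distinct = 120 − 9 = 111

111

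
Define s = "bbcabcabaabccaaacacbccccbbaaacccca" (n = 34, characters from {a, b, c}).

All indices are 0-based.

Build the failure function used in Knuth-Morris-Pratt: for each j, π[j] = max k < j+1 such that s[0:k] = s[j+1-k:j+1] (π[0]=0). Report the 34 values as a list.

[0, 1, 0, 0, 1, 0, 0, 1, 0, 0, 1, 0, 0, 0, 0, 0, 0, 0, 0, 1, 0, 0, 0, 0, 1, 2, 0, 0, 0, 0, 0, 0, 0, 0]

π[0] = 0
j=1 s[j]='b': π[1]=1 (border 'b')
j=2 s[j]='c': k: 1→0; π[2]=0 (border '')
j=3 s[j]='a': π[3]=0 (border '')
j=4 s[j]='b': π[4]=1 (border 'b')
j=5 s[j]='c': k: 1→0; π[5]=0 (border '')
j=6 s[j]='a': π[6]=0 (border '')
j=7 s[j]='b': π[7]=1 (border 'b')
j=8 s[j]='a': k: 1→0; π[8]=0 (border '')
j=9 s[j]='a': π[9]=0 (border '')
j=10 s[j]='b': π[10]=1 (border 'b')
j=11 s[j]='c': k: 1→0; π[11]=0 (border '')
j=12 s[j]='c': π[12]=0 (border '')
j=13 s[j]='a': π[13]=0 (border '')
j=14 s[j]='a': π[14]=0 (border '')
j=15 s[j]='a': π[15]=0 (border '')
j=16 s[j]='c': π[16]=0 (border '')
j=17 s[j]='a': π[17]=0 (border '')
j=18 s[j]='c': π[18]=0 (border '')
j=19 s[j]='b': π[19]=1 (border 'b')
j=20 s[j]='c': k: 1→0; π[20]=0 (border '')
j=21 s[j]='c': π[21]=0 (border '')
j=22 s[j]='c': π[22]=0 (border '')
j=23 s[j]='c': π[23]=0 (border '')
j=24 s[j]='b': π[24]=1 (border 'b')
j=25 s[j]='b': π[25]=2 (border 'bb')
j=26 s[j]='a': k: 2→1→0; π[26]=0 (border '')
j=27 s[j]='a': π[27]=0 (border '')
j=28 s[j]='a': π[28]=0 (border '')
j=29 s[j]='c': π[29]=0 (border '')
j=30 s[j]='c': π[30]=0 (border '')
j=31 s[j]='c': π[31]=0 (border '')
j=32 s[j]='c': π[32]=0 (border '')
j=33 s[j]='a': π[33]=0 (border '')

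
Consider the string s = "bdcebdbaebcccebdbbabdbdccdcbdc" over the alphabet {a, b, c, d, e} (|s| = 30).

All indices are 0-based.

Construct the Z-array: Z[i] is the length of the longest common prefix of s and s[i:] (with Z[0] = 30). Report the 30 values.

Z[0]=30
i=1: outside box; Z[1]=0
i=2: outside box; Z[2]=0
i=3: outside box; Z[3]=0
i=4: outside box; Z[4]=2 grow→box=[4,6)
i=5: min(r-i=1, Z[1]=0)=0; Z[5]=0
i=6: outside box; Z[6]=1 grow→box=[6,7)
i=7: outside box; Z[7]=0
i=8: outside box; Z[8]=0
i=9: outside box; Z[9]=1 grow→box=[9,10)
i=10: outside box; Z[10]=0
i=11: outside box; Z[11]=0
i=12: outside box; Z[12]=0
i=13: outside box; Z[13]=0
i=14: outside box; Z[14]=2 grow→box=[14,16)
i=15: min(r-i=1, Z[1]=0)=0; Z[15]=0
i=16: outside box; Z[16]=1 grow→box=[16,17)
i=17: outside box; Z[17]=1 grow→box=[17,18)
i=18: outside box; Z[18]=0
i=19: outside box; Z[19]=2 grow→box=[19,21)
i=20: min(r-i=1, Z[1]=0)=0; Z[20]=0
i=21: outside box; Z[21]=3 grow→box=[21,24)
i=22: min(r-i=2, Z[1]=0)=0; Z[22]=0
i=23: min(r-i=1, Z[2]=0)=0; Z[23]=0
i=24: outside box; Z[24]=0
i=25: outside box; Z[25]=0
i=26: outside box; Z[26]=0
i=27: outside box; Z[27]=3 grow→box=[27,30)
i=28: min(r-i=2, Z[1]=0)=0; Z[28]=0
i=29: min(r-i=1, Z[2]=0)=0; Z[29]=0

[30, 0, 0, 0, 2, 0, 1, 0, 0, 1, 0, 0, 0, 0, 2, 0, 1, 1, 0, 2, 0, 3, 0, 0, 0, 0, 0, 3, 0, 0]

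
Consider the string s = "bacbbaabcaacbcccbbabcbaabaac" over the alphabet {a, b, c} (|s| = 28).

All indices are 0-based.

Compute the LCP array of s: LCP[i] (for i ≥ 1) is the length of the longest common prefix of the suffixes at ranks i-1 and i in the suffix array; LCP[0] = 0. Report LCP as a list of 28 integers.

sorted suffixes:
  #0 SA[0]=22  'aabaac'
  #1 SA[1]=5  'aabcaacbcccbbabcbaabaac'
  #2 SA[2]=25  'aac'
  #3 SA[3]=9  'aacbcccbbabcbaabaac'
  #4 SA[4]=23  'abaac'
  #5 SA[5]=6  'abcaacbcccbbabcbaabaac'
  #6 SA[6]=18  'abcbaabaac'
  #7 SA[7]=26  'ac'
  #8 SA[8]=1  'acbbaabcaacbcccbbabcbaabaac'
  #9 SA[9]=10  'acbcccbbabcbaabaac'
  #10 SA[10]=21  'baabaac'
  #11 SA[11]=4  'baabcaacbcccbbabcbaabaac'
  #12 SA[12]=24  'baac'
  #13 SA[13]=17  'babcbaabaac'
  #14 SA[14]=0  'bacbbaabcaacbcccbbabcbaabaac'
  #15 SA[15]=3  'bbaabcaacbcccbbabcbaabaac'
  #16 SA[16]=16  'bbabcbaabaac'
  #17 SA[17]=7  'bcaacbcccbbabcbaabaac'
  #18 SA[18]=19  'bcbaabaac'
  #19 SA[19]=12  'bcccbbabcbaabaac'
  #20 SA[20]=27  'c'
  #21 SA[21]=8  'caacbcccbbabcbaabaac'
  #22 SA[22]=20  'cbaabaac'
  #23 SA[23]=2  'cbbaabcaacbcccbbabcbaabaac'
  #24 SA[24]=15  'cbbabcbaabaac'
  #25 SA[25]=11  'cbcccbbabcbaabaac'
  #26 SA[26]=14  'ccbbabcbaabaac'
  #27 SA[27]=13  'cccbbabcbaabaac'

SA = [22, 5, 25, 9, 23, 6, 18, 26, 1, 10, 21, 4, 24, 17, 0, 3, 16, 7, 19, 12, 27, 8, 20, 2, 15, 11, 14, 13]
rank  pair      lcp
   1  s[22:],s[5:]  3  'aab'
   2  s[5:],s[25:]  2  'aa'
   3  s[25:],s[9:]  3  'aac'
   4  s[9:],s[23:]  1  'a'
   5  s[23:],s[6:]  2  'ab'
   6  s[6:],s[18:]  3  'abc'
   7  s[18:],s[26:]  1  'a'
   8  s[26:],s[1:]  2  'ac'
   9  s[1:],s[10:]  3  'acb'
  10  s[10:],s[21:]  0  ''
  11  s[21:],s[4:]  4  'baab'
  12  s[4:],s[24:]  3  'baa'
  13  s[24:],s[17:]  2  'ba'
  14  s[17:],s[0:]  2  'ba'
  15  s[0:],s[3:]  1  'b'
  16  s[3:],s[16:]  3  'bba'
  17  s[16:],s[7:]  1  'b'
  18  s[7:],s[19:]  2  'bc'
  19  s[19:],s[12:]  2  'bc'
  20  s[12:],s[27:]  0  ''
  21  s[27:],s[8:]  1  'c'
  22  s[8:],s[20:]  1  'c'
  23  s[20:],s[2:]  2  'cb'
  24  s[2:],s[15:]  4  'cbba'
  25  s[15:],s[11:]  2  'cb'
  26  s[11:],s[14:]  1  'c'
  27  s[14:],s[13:]  2  'cc'

[0, 3, 2, 3, 1, 2, 3, 1, 2, 3, 0, 4, 3, 2, 2, 1, 3, 1, 2, 2, 0, 1, 1, 2, 4, 2, 1, 2]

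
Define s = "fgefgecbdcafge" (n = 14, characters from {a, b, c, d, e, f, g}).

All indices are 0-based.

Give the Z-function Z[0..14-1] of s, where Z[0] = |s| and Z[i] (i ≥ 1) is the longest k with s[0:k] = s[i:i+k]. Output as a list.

[14, 0, 0, 3, 0, 0, 0, 0, 0, 0, 0, 3, 0, 0]

Z[0]=14
i=1: fresh scan; Z[1]=0
i=2: fresh scan; Z[2]=0
i=3: fresh scan; Z[3]=3 grow→box=[3,6)
i=4: min(r-i=2, Z[1]=0)=0; Z[4]=0
i=5: min(r-i=1, Z[2]=0)=0; Z[5]=0
i=6: fresh scan; Z[6]=0
i=7: fresh scan; Z[7]=0
i=8: fresh scan; Z[8]=0
i=9: fresh scan; Z[9]=0
i=10: fresh scan; Z[10]=0
i=11: fresh scan; Z[11]=3 grow→box=[11,14)
i=12: min(r-i=2, Z[1]=0)=0; Z[12]=0
i=13: min(r-i=1, Z[2]=0)=0; Z[13]=0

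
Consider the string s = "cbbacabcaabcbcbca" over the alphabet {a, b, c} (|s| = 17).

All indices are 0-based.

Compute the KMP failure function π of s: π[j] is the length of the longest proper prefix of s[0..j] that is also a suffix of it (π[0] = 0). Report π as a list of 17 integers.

[0, 0, 0, 0, 1, 0, 0, 1, 0, 0, 0, 1, 2, 1, 2, 1, 0]

π[0] = 0
j=1 s[j]='b': π[1]=0 (border '')
j=2 s[j]='b': π[2]=0 (border '')
j=3 s[j]='a': π[3]=0 (border '')
j=4 s[j]='c': π[4]=1 (border 'c')
j=5 s[j]='a': k: 1→0; π[5]=0 (border '')
j=6 s[j]='b': π[6]=0 (border '')
j=7 s[j]='c': π[7]=1 (border 'c')
j=8 s[j]='a': k: 1→0; π[8]=0 (border '')
j=9 s[j]='a': π[9]=0 (border '')
j=10 s[j]='b': π[10]=0 (border '')
j=11 s[j]='c': π[11]=1 (border 'c')
j=12 s[j]='b': π[12]=2 (border 'cb')
j=13 s[j]='c': k: 2→0; π[13]=1 (border 'c')
j=14 s[j]='b': π[14]=2 (border 'cb')
j=15 s[j]='c': k: 2→0; π[15]=1 (border 'c')
j=16 s[j]='a': k: 1→0; π[16]=0 (border '')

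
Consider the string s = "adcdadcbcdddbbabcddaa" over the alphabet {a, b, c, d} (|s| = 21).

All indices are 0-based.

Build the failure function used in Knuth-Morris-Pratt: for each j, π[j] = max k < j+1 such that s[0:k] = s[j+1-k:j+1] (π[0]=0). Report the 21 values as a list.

π[0] = 0
j=1 s[j]='d': π[1]=0 (border '')
j=2 s[j]='c': π[2]=0 (border '')
j=3 s[j]='d': π[3]=0 (border '')
j=4 s[j]='a': π[4]=1 (border 'a')
j=5 s[j]='d': π[5]=2 (border 'ad')
j=6 s[j]='c': π[6]=3 (border 'adc')
j=7 s[j]='b': k: 3→0; π[7]=0 (border '')
j=8 s[j]='c': π[8]=0 (border '')
j=9 s[j]='d': π[9]=0 (border '')
j=10 s[j]='d': π[10]=0 (border '')
j=11 s[j]='d': π[11]=0 (border '')
j=12 s[j]='b': π[12]=0 (border '')
j=13 s[j]='b': π[13]=0 (border '')
j=14 s[j]='a': π[14]=1 (border 'a')
j=15 s[j]='b': k: 1→0; π[15]=0 (border '')
j=16 s[j]='c': π[16]=0 (border '')
j=17 s[j]='d': π[17]=0 (border '')
j=18 s[j]='d': π[18]=0 (border '')
j=19 s[j]='a': π[19]=1 (border 'a')
j=20 s[j]='a': k: 1→0; π[20]=1 (border 'a')

[0, 0, 0, 0, 1, 2, 3, 0, 0, 0, 0, 0, 0, 0, 1, 0, 0, 0, 0, 1, 1]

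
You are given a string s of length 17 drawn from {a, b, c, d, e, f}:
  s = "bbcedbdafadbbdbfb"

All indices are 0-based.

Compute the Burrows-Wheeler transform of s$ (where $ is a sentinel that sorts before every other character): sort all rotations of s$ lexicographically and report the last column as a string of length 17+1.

bfdf$dbdbdbbaebcab

rank  rotation            last
    0  $bbcedbdafadbbdbfb  b
    1  adbbdbfb$bbcedbdaf  f
    2  afadbbdbfb$bbcedbd  d
    3  b$bbcedbdafadbbdbf  f
    4  bbcedbdafadbbdbfb$  $
    5  bbdbfb$bbcedbdafad  d
    6  bcedbdafadbbdbfb$b  b
    7  bdafadbbdbfb$bbced  d
    8  bdbfb$bbcedbdafadb  b
    9  bfb$bbcedbdafadbbd  d
   10  cedbdafadbbdbfb$bb  b
   11  dafadbbdbfb$bbcedb  b
   12  dbbdbfb$bbcedbdafa  a
   13  dbdafadbbdbfb$bbce  e
   14  dbfb$bbcedbdafadbb  b
   15  edbdafadbbdbfb$bbc  c
   16  fadbbdbfb$bbcedbda  a
   17  fb$bbcedbdafadbbdb  b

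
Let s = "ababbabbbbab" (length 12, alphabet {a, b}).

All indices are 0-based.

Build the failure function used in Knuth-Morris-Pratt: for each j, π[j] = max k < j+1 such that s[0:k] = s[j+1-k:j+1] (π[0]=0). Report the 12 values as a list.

π[0] = 0
j=1 s[j]='b': π[1]=0 (border '')
j=2 s[j]='a': π[2]=1 (border 'a')
j=3 s[j]='b': π[3]=2 (border 'ab')
j=4 s[j]='b': k: 2→0; π[4]=0 (border '')
j=5 s[j]='a': π[5]=1 (border 'a')
j=6 s[j]='b': π[6]=2 (border 'ab')
j=7 s[j]='b': k: 2→0; π[7]=0 (border '')
j=8 s[j]='b': π[8]=0 (border '')
j=9 s[j]='b': π[9]=0 (border '')
j=10 s[j]='a': π[10]=1 (border 'a')
j=11 s[j]='b': π[11]=2 (border 'ab')

[0, 0, 1, 2, 0, 1, 2, 0, 0, 0, 1, 2]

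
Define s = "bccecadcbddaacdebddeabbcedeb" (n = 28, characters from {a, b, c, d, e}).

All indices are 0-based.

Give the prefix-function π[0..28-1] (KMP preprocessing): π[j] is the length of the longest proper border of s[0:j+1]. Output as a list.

[0, 0, 0, 0, 0, 0, 0, 0, 1, 0, 0, 0, 0, 0, 0, 0, 1, 0, 0, 0, 0, 1, 1, 2, 0, 0, 0, 1]

π[0] = 0
j=1 s[j]='c': π[1]=0 (border '')
j=2 s[j]='c': π[2]=0 (border '')
j=3 s[j]='e': π[3]=0 (border '')
j=4 s[j]='c': π[4]=0 (border '')
j=5 s[j]='a': π[5]=0 (border '')
j=6 s[j]='d': π[6]=0 (border '')
j=7 s[j]='c': π[7]=0 (border '')
j=8 s[j]='b': π[8]=1 (border 'b')
j=9 s[j]='d': k: 1→0; π[9]=0 (border '')
j=10 s[j]='d': π[10]=0 (border '')
j=11 s[j]='a': π[11]=0 (border '')
j=12 s[j]='a': π[12]=0 (border '')
j=13 s[j]='c': π[13]=0 (border '')
j=14 s[j]='d': π[14]=0 (border '')
j=15 s[j]='e': π[15]=0 (border '')
j=16 s[j]='b': π[16]=1 (border 'b')
j=17 s[j]='d': k: 1→0; π[17]=0 (border '')
j=18 s[j]='d': π[18]=0 (border '')
j=19 s[j]='e': π[19]=0 (border '')
j=20 s[j]='a': π[20]=0 (border '')
j=21 s[j]='b': π[21]=1 (border 'b')
j=22 s[j]='b': k: 1→0; π[22]=1 (border 'b')
j=23 s[j]='c': π[23]=2 (border 'bc')
j=24 s[j]='e': k: 2→0; π[24]=0 (border '')
j=25 s[j]='d': π[25]=0 (border '')
j=26 s[j]='e': π[26]=0 (border '')
j=27 s[j]='b': π[27]=1 (border 'b')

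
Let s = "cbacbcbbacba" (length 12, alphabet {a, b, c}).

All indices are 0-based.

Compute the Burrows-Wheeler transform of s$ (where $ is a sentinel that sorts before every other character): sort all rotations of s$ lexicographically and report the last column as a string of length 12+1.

abbbcbccca$ba

rank  rotation       last
    0  $cbacbcbbacba  a
    1  a$cbacbcbbacb  b
    2  acba$cbacbcbb  b
    3  acbcbbacba$cb  b
    4  ba$cbacbcbbac  c
    5  bacba$cbacbcb  b
    6  bacbcbbacba$c  c
    7  bbacba$cbacbc  c
    8  bcbbacba$cbac  c
    9  cba$cbacbcbba  a
   10  cbacbcbbacba$  $
   11  cbbacba$cbacb  b
   12  cbcbbacba$cba  a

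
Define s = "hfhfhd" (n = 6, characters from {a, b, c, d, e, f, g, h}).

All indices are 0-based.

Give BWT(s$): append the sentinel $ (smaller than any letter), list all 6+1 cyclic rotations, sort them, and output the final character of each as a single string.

rank  rotation last
    0  $hfhfhd  d
    1  d$hfhfh  h
    2  fhd$hfh  h
    3  fhfhd$h  h
    4  hd$hfhf  f
    5  hfhd$hf  f
    6  hfhfhd$  $

dhhhff$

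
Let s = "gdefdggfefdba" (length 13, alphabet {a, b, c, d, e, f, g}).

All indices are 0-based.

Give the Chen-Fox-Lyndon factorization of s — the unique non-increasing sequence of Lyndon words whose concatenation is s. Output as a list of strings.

["g", "defdggfef", "d", "b", "a"]

emit factor 1: 'g' (i=0, period=1)
emit factor 2: 'defdggfef' (i=1, period=9)
emit factor 3: 'd' (i=10, period=1)
emit factor 4: 'b' (i=11, period=1)
emit factor 5: 'a' (i=12, period=1)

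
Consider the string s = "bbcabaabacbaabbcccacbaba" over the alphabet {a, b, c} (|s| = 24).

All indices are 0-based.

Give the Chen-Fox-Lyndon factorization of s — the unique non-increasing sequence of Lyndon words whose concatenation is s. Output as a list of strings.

emit factor 1: 'bbc' (i=0, period=3)
emit factor 2: 'ab' (i=3, period=2)
emit factor 3: 'aabacbaabbcccacbab' (i=5, period=18)
emit factor 4: 'a' (i=23, period=1)

["bbc", "ab", "aabacbaabbcccacbab", "a"]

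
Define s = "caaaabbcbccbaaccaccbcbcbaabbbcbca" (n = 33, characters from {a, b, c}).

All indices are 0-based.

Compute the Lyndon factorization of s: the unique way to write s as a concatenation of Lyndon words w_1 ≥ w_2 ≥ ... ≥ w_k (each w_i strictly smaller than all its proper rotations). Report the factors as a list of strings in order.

emit factor 1: 'c' (i=0, period=1)
emit factor 2: 'aaaabbcbccbaaccaccbcbcbaabbbcbc' (i=1, period=31)
emit factor 3: 'a' (i=32, period=1)

["c", "aaaabbcbccbaaccaccbcbcbaabbbcbc", "a"]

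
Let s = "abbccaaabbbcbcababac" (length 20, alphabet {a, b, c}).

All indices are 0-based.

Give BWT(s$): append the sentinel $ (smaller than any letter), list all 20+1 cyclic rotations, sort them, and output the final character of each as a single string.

rank  rotation               last
    0  $abbccaaabbbcbcababac  c
    1  aaabbbcbcababac$abbcc  c
    2  aabbbcbcababac$abbcca  a
    3  ababac$abbccaaabbbcbc  c
    4  abac$abbccaaabbbcbcab  b
    5  abbbcbcababac$abbccaa  a
    6  abbccaaabbbcbcababac$  $
    7  ac$abbccaaabbbcbcabab  b
    8  babac$abbccaaabbbcbca  a
    9  bac$abbccaaabbbcbcaba  a
   10  bbbcbcababac$abbccaaa  a
   11  bbcbcababac$abbccaaab  b
   12  bbccaaabbbcbcababac$a  a
   13  bcababac$abbccaaabbbc  c
   14  bcbcababac$abbccaaabb  b
   15  bccaaabbbcbcababac$ab  b
   16  c$abbccaaabbbcbcababa  a
   17  caaabbbcbcababac$abbc  c
   18  cababac$abbccaaabbbcb  b
   19  cbcababac$abbccaaabbb  b
   20  ccaaabbbcbcababac$abb  b

ccacba$baaabacbbacbbb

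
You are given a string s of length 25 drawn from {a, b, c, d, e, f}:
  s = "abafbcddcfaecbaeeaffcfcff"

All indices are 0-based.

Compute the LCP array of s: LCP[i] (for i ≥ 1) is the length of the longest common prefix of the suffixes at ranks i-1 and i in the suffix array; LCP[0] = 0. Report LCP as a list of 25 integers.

rank→(start, suffix):
  0 → (0, 'abafbcddcfaecbaeeaffcfcff')
  1 → (10, 'aecbaeeaffcfcff')
  2 → (14, 'aeeaffcfcff')
  3 → (2, 'afbcddcfaecbaeeaffcfcff')
  4 → (17, 'affcfcff')
  5 → (13, 'baeeaffcfcff')
  6 → (1, 'bafbcddcfaecbaeeaffcfcff')
  7 → (4, 'bcddcfaecbaeeaffcfcff')
  8 → (12, 'cbaeeaffcfcff')
  9 → (5, 'cddcfaecbaeeaffcfcff')
  10 → (8, 'cfaecbaeeaffcfcff')
  11 → (20, 'cfcff')
  12 → (22, 'cff')
  13 → (7, 'dcfaecbaeeaffcfcff')
  14 → (6, 'ddcfaecbaeeaffcfcff')
  15 → (16, 'eaffcfcff')
  16 → (11, 'ecbaeeaffcfcff')
  17 → (15, 'eeaffcfcff')
  18 → (24, 'f')
  19 → (9, 'faecbaeeaffcfcff')
  20 → (3, 'fbcddcfaecbaeeaffcfcff')
  21 → (19, 'fcfcff')
  22 → (21, 'fcff')
  23 → (23, 'ff')
  24 → (18, 'ffcfcff')

SA = [0, 10, 14, 2, 17, 13, 1, 4, 12, 5, 8, 20, 22, 7, 6, 16, 11, 15, 24, 9, 3, 19, 21, 23, 18]
[i] adj suffixes → lcp
  [1] 0/10 → 1 ('a')
  [2] 10/14 → 2 ('ae')
  [3] 14/2 → 1 ('a')
  [4] 2/17 → 2 ('af')
  [5] 17/13 → 0 ('')
  [6] 13/1 → 2 ('ba')
  [7] 1/4 → 1 ('b')
  [8] 4/12 → 0 ('')
  [9] 12/5 → 1 ('c')
  [10] 5/8 → 1 ('c')
  [11] 8/20 → 2 ('cf')
  [12] 20/22 → 2 ('cf')
  [13] 22/7 → 0 ('')
  [14] 7/6 → 1 ('d')
  [15] 6/16 → 0 ('')
  [16] 16/11 → 1 ('e')
  [17] 11/15 → 1 ('e')
  [18] 15/24 → 0 ('')
  [19] 24/9 → 1 ('f')
  [20] 9/3 → 1 ('f')
  [21] 3/19 → 1 ('f')
  [22] 19/21 → 3 ('fcf')
  [23] 21/23 → 1 ('f')
  [24] 23/18 → 2 ('ff')

[0, 1, 2, 1, 2, 0, 2, 1, 0, 1, 1, 2, 2, 0, 1, 0, 1, 1, 0, 1, 1, 1, 3, 1, 2]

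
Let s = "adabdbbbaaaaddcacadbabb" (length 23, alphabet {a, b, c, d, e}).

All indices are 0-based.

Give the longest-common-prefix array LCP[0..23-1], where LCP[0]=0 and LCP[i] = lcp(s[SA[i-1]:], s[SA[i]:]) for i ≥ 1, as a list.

sorted suffixes:
  #0 SA[0]=8  'aaaaddcacadbabb'
  #1 SA[1]=9  'aaaddcacadbabb'
  #2 SA[2]=10  'aaddcacadbabb'
  #3 SA[3]=20  'abb'
  #4 SA[4]=2  'abdbbbaaaaddcacadbabb'
  #5 SA[5]=15  'acadbabb'
  #6 SA[6]=0  'adabdbbbaaaaddcacadbabb'
  #7 SA[7]=17  'adbabb'
  #8 SA[8]=11  'addcacadbabb'
  #9 SA[9]=22  'b'
  #10 SA[10]=7  'baaaaddcacadbabb'
  #11 SA[11]=19  'babb'
  #12 SA[12]=21  'bb'
  #13 SA[13]=6  'bbaaaaddcacadbabb'
  #14 SA[14]=5  'bbbaaaaddcacadbabb'
  #15 SA[15]=3  'bdbbbaaaaddcacadbabb'
  #16 SA[16]=14  'cacadbabb'
  #17 SA[17]=16  'cadbabb'
  #18 SA[18]=1  'dabdbbbaaaaddcacadbabb'
  #19 SA[19]=18  'dbabb'
  #20 SA[20]=4  'dbbbaaaaddcacadbabb'
  #21 SA[21]=13  'dcacadbabb'
  #22 SA[22]=12  'ddcacadbabb'

SA = [8, 9, 10, 20, 2, 15, 0, 17, 11, 22, 7, 19, 21, 6, 5, 3, 14, 16, 1, 18, 4, 13, 12]
rank  pair      lcp
   1  s[8:],s[9:]  3  'aaa'
   2  s[9:],s[10:]  2  'aa'
   3  s[10:],s[20:]  1  'a'
   4  s[20:],s[2:]  2  'ab'
   5  s[2:],s[15:]  1  'a'
   6  s[15:],s[0:]  1  'a'
   7  s[0:],s[17:]  2  'ad'
   8  s[17:],s[11:]  2  'ad'
   9  s[11:],s[22:]  0  ''
  10  s[22:],s[7:]  1  'b'
  11  s[7:],s[19:]  2  'ba'
  12  s[19:],s[21:]  1  'b'
  13  s[21:],s[6:]  2  'bb'
  14  s[6:],s[5:]  2  'bb'
  15  s[5:],s[3:]  1  'b'
  16  s[3:],s[14:]  0  ''
  17  s[14:],s[16:]  2  'ca'
  18  s[16:],s[1:]  0  ''
  19  s[1:],s[18:]  1  'd'
  20  s[18:],s[4:]  2  'db'
  21  s[4:],s[13:]  1  'd'
  22  s[13:],s[12:]  1  'd'

[0, 3, 2, 1, 2, 1, 1, 2, 2, 0, 1, 2, 1, 2, 2, 1, 0, 2, 0, 1, 2, 1, 1]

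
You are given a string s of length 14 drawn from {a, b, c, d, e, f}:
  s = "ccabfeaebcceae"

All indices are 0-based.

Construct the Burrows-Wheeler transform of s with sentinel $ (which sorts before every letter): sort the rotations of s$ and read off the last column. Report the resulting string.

eceeeac$bcacfab

rank  rotation         last
    0  $ccabfeaebcceae  e
    1  abfeaebcceae$cc  c
    2  ae$ccabfeaebcce  e
    3  aebcceae$ccabfe  e
    4  bcceae$ccabfeae  e
    5  bfeaebcceae$cca  a
    6  cabfeaebcceae$c  c
    7  ccabfeaebcceae$  $
    8  cceae$ccabfeaeb  b
    9  ceae$ccabfeaebc  c
   10  e$ccabfeaebccea  a
   11  eae$ccabfeaebcc  c
   12  eaebcceae$ccabf  f
   13  ebcceae$ccabfea  a
   14  feaebcceae$ccab  b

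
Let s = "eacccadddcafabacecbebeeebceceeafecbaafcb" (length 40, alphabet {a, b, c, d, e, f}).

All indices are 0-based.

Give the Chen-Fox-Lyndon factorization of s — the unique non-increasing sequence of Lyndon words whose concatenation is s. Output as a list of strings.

["e", "acccadddcaf", "abacecbebeeebceceeafecb", "aafcb"]

emit factor 1: 'e' (i=0, period=1)
emit factor 2: 'acccadddcaf' (i=1, period=11)
emit factor 3: 'abacecbebeeebceceeafecb' (i=12, period=23)
emit factor 4: 'aafcb' (i=35, period=5)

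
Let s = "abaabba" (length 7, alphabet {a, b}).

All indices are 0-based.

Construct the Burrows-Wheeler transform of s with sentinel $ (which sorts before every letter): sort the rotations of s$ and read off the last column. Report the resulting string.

abb$abaa

rank  rotation  last
    0  $abaabba  a
    1  a$abaabb  b
    2  aabba$ab  b
    3  abaabba$  $
    4  abba$aba  a
    5  ba$abaab  b
    6  baabba$a  a
    7  bba$abaa  a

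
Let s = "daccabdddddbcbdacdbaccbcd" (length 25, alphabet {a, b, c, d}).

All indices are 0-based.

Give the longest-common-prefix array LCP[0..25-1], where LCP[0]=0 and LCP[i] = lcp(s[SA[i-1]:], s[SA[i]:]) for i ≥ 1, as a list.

[0, 1, 3, 2, 0, 1, 2, 1, 2, 0, 1, 2, 1, 2, 1, 2, 0, 1, 3, 1, 2, 1, 2, 3, 4]

rank | idx | suffix
   0 |   4 | abdddddbcbdacdbaccbcd
   1 |   1 | accabdddddbcbdacdbaccbcd
   2 |  19 | accbcd
   3 |  15 | acdbaccbcd
   4 |  18 | baccbcd
   5 |  11 | bcbdacdbaccbcd
   6 |  22 | bcd
   7 |  13 | bdacdbaccbcd
   8 |   5 | bdddddbcbdacdbaccbcd
   9 |   3 | cabdddddbcbdacdbaccbcd
  10 |  21 | cbcd
  11 |  12 | cbdacdbaccbcd
  12 |   2 | ccabdddddbcbdacdbaccbcd
  13 |  20 | ccbcd
  14 |  23 | cd
  15 |  16 | cdbaccbcd
  16 |  24 | d
  17 |   0 | daccabdddddbcbdacdbaccbcd
  18 |  14 | dacdbaccbcd
  19 |  17 | dbaccbcd
  20 |  10 | dbcbdacdbaccbcd
  21 |   9 | ddbcbdacdbaccbcd
  22 |   8 | dddbcbdacdbaccbcd
  23 |   7 | ddddbcbdacdbaccbcd
  24 |   6 | dddddbcbdacdbaccbcd

SA = [4, 1, 19, 15, 18, 11, 22, 13, 5, 3, 21, 12, 2, 20, 23, 16, 24, 0, 14, 17, 10, 9, 8, 7, 6]
rank  pair      lcp
   1  s[4:],s[1:]  1  'a'
   2  s[1:],s[19:]  3  'acc'
   3  s[19:],s[15:]  2  'ac'
   4  s[15:],s[18:]  0  ''
   5  s[18:],s[11:]  1  'b'
   6  s[11:],s[22:]  2  'bc'
   7  s[22:],s[13:]  1  'b'
   8  s[13:],s[5:]  2  'bd'
   9  s[5:],s[3:]  0  ''
  10  s[3:],s[21:]  1  'c'
  11  s[21:],s[12:]  2  'cb'
  12  s[12:],s[2:]  1  'c'
  13  s[2:],s[20:]  2  'cc'
  14  s[20:],s[23:]  1  'c'
  15  s[23:],s[16:]  2  'cd'
  16  s[16:],s[24:]  0  ''
  17  s[24:],s[0:]  1  'd'
  18  s[0:],s[14:]  3  'dac'
  19  s[14:],s[17:]  1  'd'
  20  s[17:],s[10:]  2  'db'
  21  s[10:],s[9:]  1  'd'
  22  s[9:],s[8:]  2  'dd'
  23  s[8:],s[7:]  3  'ddd'
  24  s[7:],s[6:]  4  'dddd'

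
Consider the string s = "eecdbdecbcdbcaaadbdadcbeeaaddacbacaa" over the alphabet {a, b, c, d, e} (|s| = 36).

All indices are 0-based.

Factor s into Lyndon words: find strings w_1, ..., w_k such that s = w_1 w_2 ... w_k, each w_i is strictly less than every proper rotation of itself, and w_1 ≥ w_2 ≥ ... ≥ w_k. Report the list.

emit factor 1: 'e' (i=0, period=1)
emit factor 2: 'e' (i=1, period=1)
emit factor 3: 'cd' (i=2, period=2)
emit factor 4: 'bdec' (i=4, period=4)
emit factor 5: 'bcd' (i=8, period=3)
emit factor 6: 'bc' (i=11, period=2)
emit factor 7: 'aaadbdadcbeeaaddacbac' (i=13, period=21)
emit factor 8: 'a' (i=34, period=1)
emit factor 9: 'a' (i=35, period=1)

["e", "e", "cd", "bdec", "bcd", "bc", "aaadbdadcbeeaaddacbac", "a", "a"]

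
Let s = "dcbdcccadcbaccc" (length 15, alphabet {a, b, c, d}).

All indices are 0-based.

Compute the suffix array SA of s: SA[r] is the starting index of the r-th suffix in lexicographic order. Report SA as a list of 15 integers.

[11, 7, 10, 2, 14, 6, 9, 1, 13, 5, 12, 4, 8, 0, 3]

rank→(start, suffix):
  0 → (11, 'accc')
  1 → (7, 'adcbaccc')
  2 → (10, 'baccc')
  3 → (2, 'bdcccadcbaccc')
  4 → (14, 'c')
  5 → (6, 'cadcbaccc')
  6 → (9, 'cbaccc')
  7 → (1, 'cbdcccadcbaccc')
  8 → (13, 'cc')
  9 → (5, 'ccadcbaccc')
  10 → (12, 'ccc')
  11 → (4, 'cccadcbaccc')
  12 → (8, 'dcbaccc')
  13 → (0, 'dcbdcccadcbaccc')
  14 → (3, 'dcccadcbaccc')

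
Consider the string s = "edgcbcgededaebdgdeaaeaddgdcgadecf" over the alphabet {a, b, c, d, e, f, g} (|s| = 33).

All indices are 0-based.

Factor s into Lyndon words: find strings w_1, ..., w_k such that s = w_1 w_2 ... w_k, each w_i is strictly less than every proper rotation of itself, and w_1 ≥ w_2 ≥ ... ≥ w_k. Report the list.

emit factor 1: 'e' (i=0, period=1)
emit factor 2: 'dg' (i=1, period=2)
emit factor 3: 'c' (i=3, period=1)
emit factor 4: 'bcgeded' (i=4, period=7)
emit factor 5: 'aebdgde' (i=11, period=7)
emit factor 6: 'aaeaddgdcgadecf' (i=18, period=15)

["e", "dg", "c", "bcgeded", "aebdgde", "aaeaddgdcgadecf"]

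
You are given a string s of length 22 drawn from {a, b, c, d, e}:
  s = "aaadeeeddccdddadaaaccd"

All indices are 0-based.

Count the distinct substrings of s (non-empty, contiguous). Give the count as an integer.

223

sorted suffixes:
  #0 SA[0]=16  'aaaccd'
  #1 SA[1]=0  'aaadeeeddccdddadaaaccd'
  #2 SA[2]=17  'aaccd'
  #3 SA[3]=1  'aadeeeddccdddadaaaccd'
  #4 SA[4]=18  'accd'
  #5 SA[5]=14  'adaaaccd'
  #6 SA[6]=2  'adeeeddccdddadaaaccd'
  #7 SA[7]=19  'ccd'
  #8 SA[8]=9  'ccdddadaaaccd'
  #9 SA[9]=20  'cd'
  #10 SA[10]=10  'cdddadaaaccd'
  #11 SA[11]=21  'd'
  #12 SA[12]=15  'daaaccd'
  #13 SA[13]=13  'dadaaaccd'
  #14 SA[14]=8  'dccdddadaaaccd'
  #15 SA[15]=12  'ddadaaaccd'
  #16 SA[16]=7  'ddccdddadaaaccd'
  #17 SA[17]=11  'dddadaaaccd'
  #18 SA[18]=3  'deeeddccdddadaaaccd'
  #19 SA[19]=6  'eddccdddadaaaccd'
  #20 SA[20]=5  'eeddccdddadaaaccd'
  #21 SA[21]=4  'eeeddccdddadaaaccd'

SA = [16, 0, 17, 1, 18, 14, 2, 19, 9, 20, 10, 21, 15, 13, 8, 12, 7, 11, 3, 6, 5, 4]
rank  pair      lcp
   1  s[16:],s[0:]  3  'aaa'
   2  s[0:],s[17:]  2  'aa'
   3  s[17:],s[1:]  2  'aa'
   4  s[1:],s[18:]  1  'a'
   5  s[18:],s[14:]  1  'a'
   6  s[14:],s[2:]  2  'ad'
   7  s[2:],s[19:]  0  ''
   8  s[19:],s[9:]  3  'ccd'
   9  s[9:],s[20:]  1  'c'
  10  s[20:],s[10:]  2  'cd'
  11  s[10:],s[21:]  0  ''
  12  s[21:],s[15:]  1  'd'
  13  s[15:],s[13:]  2  'da'
  14  s[13:],s[8:]  1  'd'
  15  s[8:],s[12:]  1  'd'
  16  s[12:],s[7:]  2  'dd'
  17  s[7:],s[11:]  2  'dd'
  18  s[11:],s[3:]  1  'd'
  19  s[3:],s[6:]  0  ''
  20  s[6:],s[5:]  1  'e'
  21  s[5:],s[4:]  2  'ee'

n(n+1)/2 = 22·23/2 = 253
Σ LCP = 0 + 3 + 2 + 2 + 1 + 1 + 2 + 0 + 3 + 1 + 2 + 0 + 1 + 2 + 1 + 1 + 2 + 2 + 1 + 0 + 1 + 2 = 30
distinct = 253 − 30 = 223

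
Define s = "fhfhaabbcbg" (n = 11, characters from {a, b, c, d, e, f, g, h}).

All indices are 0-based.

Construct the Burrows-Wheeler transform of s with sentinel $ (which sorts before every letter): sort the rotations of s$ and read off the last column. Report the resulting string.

rank  rotation      last
    0  $fhfhaabbcbg  g
    1  aabbcbg$fhfh  h
    2  abbcbg$fhfha  a
    3  bbcbg$fhfhaa  a
    4  bcbg$fhfhaab  b
    5  bg$fhfhaabbc  c
    6  cbg$fhfhaabb  b
    7  fhaabbcbg$fh  h
    8  fhfhaabbcbg$  $
    9  g$fhfhaabbcb  b
   10  haabbcbg$fhf  f
   11  hfhaabbcbg$f  f

ghaabcbh$bff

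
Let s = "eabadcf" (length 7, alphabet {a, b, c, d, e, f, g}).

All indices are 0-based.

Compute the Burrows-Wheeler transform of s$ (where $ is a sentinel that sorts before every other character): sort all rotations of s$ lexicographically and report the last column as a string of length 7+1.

febada$c

rank  rotation  last
    0  $eabadcf  f
    1  abadcf$e  e
    2  adcf$eab  b
    3  badcf$ea  a
    4  cf$eabad  d
    5  dcf$eaba  a
    6  eabadcf$  $
    7  f$eabadc  c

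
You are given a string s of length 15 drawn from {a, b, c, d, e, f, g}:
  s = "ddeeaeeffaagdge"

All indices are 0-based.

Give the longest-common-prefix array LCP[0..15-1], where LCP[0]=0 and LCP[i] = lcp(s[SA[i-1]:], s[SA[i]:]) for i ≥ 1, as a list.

rank | idx | suffix
   0 |   9 | aagdge
   1 |   4 | aeeffaagdge
   2 |  10 | agdge
   3 |   0 | ddeeaeeffaagdge
   4 |   1 | deeaeeffaagdge
   5 |  12 | dge
   6 |  14 | e
   7 |   3 | eaeeffaagdge
   8 |   2 | eeaeeffaagdge
   9 |   5 | eeffaagdge
  10 |   6 | effaagdge
  11 |   8 | faagdge
  12 |   7 | ffaagdge
  13 |  11 | gdge
  14 |  13 | ge

SA = [9, 4, 10, 0, 1, 12, 14, 3, 2, 5, 6, 8, 7, 11, 13]
[i] adj suffixes → lcp
  [1] 9/4 → 1 ('a')
  [2] 4/10 → 1 ('a')
  [3] 10/0 → 0 ('')
  [4] 0/1 → 1 ('d')
  [5] 1/12 → 1 ('d')
  [6] 12/14 → 0 ('')
  [7] 14/3 → 1 ('e')
  [8] 3/2 → 1 ('e')
  [9] 2/5 → 2 ('ee')
  [10] 5/6 → 1 ('e')
  [11] 6/8 → 0 ('')
  [12] 8/7 → 1 ('f')
  [13] 7/11 → 0 ('')
  [14] 11/13 → 1 ('g')

[0, 1, 1, 0, 1, 1, 0, 1, 1, 2, 1, 0, 1, 0, 1]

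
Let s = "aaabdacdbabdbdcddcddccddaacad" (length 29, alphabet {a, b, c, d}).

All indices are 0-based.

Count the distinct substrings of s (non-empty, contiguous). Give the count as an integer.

rank→(start, suffix):
  0 → (0, 'aaabdacdbabdbdcddcddccddaacad')
  1 → (1, 'aabdacdbabdbdcddcddccddaacad')
  2 → (24, 'aacad')
  3 → (2, 'abdacdbabdbdcddcddccddaacad')
  4 → (9, 'abdbdcddcddccddaacad')
  5 → (25, 'acad')
  6 → (5, 'acdbabdbdcddcddccddaacad')
  7 → (27, 'ad')
  8 → (8, 'babdbdcddcddccddaacad')
  9 → (3, 'bdacdbabdbdcddcddccddaacad')
  10 → (10, 'bdbdcddcddccddaacad')
  11 → (12, 'bdcddcddccddaacad')
  12 → (26, 'cad')
  13 → (20, 'ccddaacad')
  14 → (6, 'cdbabdbdcddcddccddaacad')
  15 → (21, 'cddaacad')
  16 → (17, 'cddccddaacad')
  17 → (14, 'cddcddccddaacad')
  18 → (28, 'd')
  19 → (23, 'daacad')
  20 → (4, 'dacdbabdbdcddcddccddaacad')
  21 → (7, 'dbabdbdcddcddccddaacad')
  22 → (11, 'dbdcddcddccddaacad')
  23 → (19, 'dccddaacad')
  24 → (16, 'dcddccddaacad')
  25 → (13, 'dcddcddccddaacad')
  26 → (22, 'ddaacad')
  27 → (18, 'ddccddaacad')
  28 → (15, 'ddcddccddaacad')

SA = [0, 1, 24, 2, 9, 25, 5, 27, 8, 3, 10, 12, 26, 20, 6, 21, 17, 14, 28, 23, 4, 7, 11, 19, 16, 13, 22, 18, 15]
i: (SA[i-1],SA[i]) lcp shared
  1: (0,1) 2 'aa'
  2: (1,24) 2 'aa'
  3: (24,2) 1 'a'
  4: (2,9) 3 'abd'
  5: (9,25) 1 'a'
  6: (25,5) 2 'ac'
  7: (5,27) 1 'a'
  8: (27,8) 0 ''
  9: (8,3) 1 'b'
  10: (3,10) 2 'bd'
  11: (10,12) 2 'bd'
  12: (12,26) 0 ''
  13: (26,20) 1 'c'
  14: (20,6) 1 'c'
  15: (6,21) 2 'cd'
  16: (21,17) 3 'cdd'
  17: (17,14) 4 'cddc'
  18: (14,28) 0 ''
  19: (28,23) 1 'd'
  20: (23,4) 2 'da'
  21: (4,7) 1 'd'
  22: (7,11) 2 'db'
  23: (11,19) 1 'd'
  24: (19,16) 2 'dc'
  25: (16,13) 5 'dcddc'
  26: (13,22) 1 'd'
  27: (22,18) 2 'dd'
  28: (18,15) 3 'ddc'

n(n+1)/2 = 29·30/2 = 435
Σ LCP = 0 + 2 + 2 + 1 + 3 + 1 + 2 + 1 + 0 + 1 + 2 + 2 + 0 + 1 + 1 + 2 + 3 + 4 + 0 + 1 + 2 + 1 + 2 + 1 + 2 + 5 + 1 + 2 + 3 = 48
distinct = 435 − 48 = 387

387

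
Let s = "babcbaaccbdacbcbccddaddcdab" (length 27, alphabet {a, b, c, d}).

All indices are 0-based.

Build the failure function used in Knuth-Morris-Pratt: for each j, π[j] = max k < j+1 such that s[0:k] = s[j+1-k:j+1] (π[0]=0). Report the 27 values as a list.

[0, 0, 1, 0, 1, 2, 0, 0, 0, 1, 0, 0, 0, 1, 0, 1, 0, 0, 0, 0, 0, 0, 0, 0, 0, 0, 1]

π[0] = 0
j=1 s[j]='a': π[1]=0 (border '')
j=2 s[j]='b': π[2]=1 (border 'b')
j=3 s[j]='c': k: 1→0; π[3]=0 (border '')
j=4 s[j]='b': π[4]=1 (border 'b')
j=5 s[j]='a': π[5]=2 (border 'ba')
j=6 s[j]='a': k: 2→0; π[6]=0 (border '')
j=7 s[j]='c': π[7]=0 (border '')
j=8 s[j]='c': π[8]=0 (border '')
j=9 s[j]='b': π[9]=1 (border 'b')
j=10 s[j]='d': k: 1→0; π[10]=0 (border '')
j=11 s[j]='a': π[11]=0 (border '')
j=12 s[j]='c': π[12]=0 (border '')
j=13 s[j]='b': π[13]=1 (border 'b')
j=14 s[j]='c': k: 1→0; π[14]=0 (border '')
j=15 s[j]='b': π[15]=1 (border 'b')
j=16 s[j]='c': k: 1→0; π[16]=0 (border '')
j=17 s[j]='c': π[17]=0 (border '')
j=18 s[j]='d': π[18]=0 (border '')
j=19 s[j]='d': π[19]=0 (border '')
j=20 s[j]='a': π[20]=0 (border '')
j=21 s[j]='d': π[21]=0 (border '')
j=22 s[j]='d': π[22]=0 (border '')
j=23 s[j]='c': π[23]=0 (border '')
j=24 s[j]='d': π[24]=0 (border '')
j=25 s[j]='a': π[25]=0 (border '')
j=26 s[j]='b': π[26]=1 (border 'b')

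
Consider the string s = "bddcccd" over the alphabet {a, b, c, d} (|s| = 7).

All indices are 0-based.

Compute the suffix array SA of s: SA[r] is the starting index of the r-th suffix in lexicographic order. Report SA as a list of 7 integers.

[0, 3, 4, 5, 6, 2, 1]

sorted suffixes:
  #0 SA[0]=0  'bddcccd'
  #1 SA[1]=3  'cccd'
  #2 SA[2]=4  'ccd'
  #3 SA[3]=5  'cd'
  #4 SA[4]=6  'd'
  #5 SA[5]=2  'dcccd'
  #6 SA[6]=1  'ddcccd'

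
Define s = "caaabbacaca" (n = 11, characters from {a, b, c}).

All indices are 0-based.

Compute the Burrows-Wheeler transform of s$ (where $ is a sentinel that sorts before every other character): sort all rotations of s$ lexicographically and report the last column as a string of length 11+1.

rank  rotation      last
    0  $caaabbacaca  a
    1  a$caaabbacac  c
    2  aaabbacaca$c  c
    3  aabbacaca$ca  a
    4  abbacaca$caa  a
    5  aca$caaabbac  c
    6  acaca$caaabb  b
    7  bacaca$caaab  b
    8  bbacaca$caaa  a
    9  ca$caaabbaca  a
   10  caaabbacaca$  $
   11  caca$caaabba  a

accaacbbaa$a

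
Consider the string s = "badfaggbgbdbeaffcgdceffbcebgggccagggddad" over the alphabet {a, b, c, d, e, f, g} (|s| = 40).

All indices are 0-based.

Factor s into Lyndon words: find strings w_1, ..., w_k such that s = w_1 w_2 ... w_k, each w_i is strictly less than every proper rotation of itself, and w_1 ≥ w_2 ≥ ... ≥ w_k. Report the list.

["b", "adfaggbgbdbeaffcgdceffbcebgggccagggdd", "ad"]

emit factor 1: 'b' (i=0, period=1)
emit factor 2: 'adfaggbgbdbeaffcgdceffbcebgggccagggdd' (i=1, period=37)
emit factor 3: 'ad' (i=38, period=2)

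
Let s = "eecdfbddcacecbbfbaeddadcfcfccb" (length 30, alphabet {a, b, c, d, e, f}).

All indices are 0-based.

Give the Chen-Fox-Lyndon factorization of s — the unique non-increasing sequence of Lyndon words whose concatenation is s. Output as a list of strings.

["e", "e", "cdf", "bddc", "acecbbfbaeddadcfcfccb"]

emit factor 1: 'e' (i=0, period=1)
emit factor 2: 'e' (i=1, period=1)
emit factor 3: 'cdf' (i=2, period=3)
emit factor 4: 'bddc' (i=5, period=4)
emit factor 5: 'acecbbfbaeddadcfcfccb' (i=9, period=21)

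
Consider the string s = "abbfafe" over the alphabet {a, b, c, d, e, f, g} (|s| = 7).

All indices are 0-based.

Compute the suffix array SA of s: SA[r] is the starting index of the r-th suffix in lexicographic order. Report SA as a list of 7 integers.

[0, 4, 1, 2, 6, 3, 5]

rank→(start, suffix):
  0 → (0, 'abbfafe')
  1 → (4, 'afe')
  2 → (1, 'bbfafe')
  3 → (2, 'bfafe')
  4 → (6, 'e')
  5 → (3, 'fafe')
  6 → (5, 'fe')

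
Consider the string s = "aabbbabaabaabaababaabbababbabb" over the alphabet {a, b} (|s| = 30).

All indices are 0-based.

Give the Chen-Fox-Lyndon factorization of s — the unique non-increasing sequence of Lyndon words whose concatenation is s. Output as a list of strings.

["aabbbab", "aabaabaababaabbababbabb"]

emit factor 1: 'aabbbab' (i=0, period=7)
emit factor 2: 'aabaabaababaabbababbabb' (i=7, period=23)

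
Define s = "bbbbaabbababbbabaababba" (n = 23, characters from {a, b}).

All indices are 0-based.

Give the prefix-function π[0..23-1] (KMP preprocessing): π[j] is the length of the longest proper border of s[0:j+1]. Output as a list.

π[0] = 0
j=1 s[j]='b': π[1]=1 (border 'b')
j=2 s[j]='b': π[2]=2 (border 'bb')
j=3 s[j]='b': π[3]=3 (border 'bbb')
j=4 s[j]='a': k: 3→2→1→0; π[4]=0 (border '')
j=5 s[j]='a': π[5]=0 (border '')
j=6 s[j]='b': π[6]=1 (border 'b')
j=7 s[j]='b': π[7]=2 (border 'bb')
j=8 s[j]='a': k: 2→1→0; π[8]=0 (border '')
j=9 s[j]='b': π[9]=1 (border 'b')
j=10 s[j]='a': k: 1→0; π[10]=0 (border '')
j=11 s[j]='b': π[11]=1 (border 'b')
j=12 s[j]='b': π[12]=2 (border 'bb')
j=13 s[j]='b': π[13]=3 (border 'bbb')
j=14 s[j]='a': k: 3→2→1→0; π[14]=0 (border '')
j=15 s[j]='b': π[15]=1 (border 'b')
j=16 s[j]='a': k: 1→0; π[16]=0 (border '')
j=17 s[j]='a': π[17]=0 (border '')
j=18 s[j]='b': π[18]=1 (border 'b')
j=19 s[j]='a': k: 1→0; π[19]=0 (border '')
j=20 s[j]='b': π[20]=1 (border 'b')
j=21 s[j]='b': π[21]=2 (border 'bb')
j=22 s[j]='a': k: 2→1→0; π[22]=0 (border '')

[0, 1, 2, 3, 0, 0, 1, 2, 0, 1, 0, 1, 2, 3, 0, 1, 0, 0, 1, 0, 1, 2, 0]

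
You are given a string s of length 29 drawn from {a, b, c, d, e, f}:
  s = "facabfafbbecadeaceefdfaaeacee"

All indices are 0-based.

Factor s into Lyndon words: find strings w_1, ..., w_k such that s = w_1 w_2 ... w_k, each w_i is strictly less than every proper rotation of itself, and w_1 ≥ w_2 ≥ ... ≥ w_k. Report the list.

emit factor 1: 'f' (i=0, period=1)
emit factor 2: 'ac' (i=1, period=2)
emit factor 3: 'abfafbbecadeaceefdf' (i=3, period=19)
emit factor 4: 'aaeacee' (i=22, period=7)

["f", "ac", "abfafbbecadeaceefdf", "aaeacee"]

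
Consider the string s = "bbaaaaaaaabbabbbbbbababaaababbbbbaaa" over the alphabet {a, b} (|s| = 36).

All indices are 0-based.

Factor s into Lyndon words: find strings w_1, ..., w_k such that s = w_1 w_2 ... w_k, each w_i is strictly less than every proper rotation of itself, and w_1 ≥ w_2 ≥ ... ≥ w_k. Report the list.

emit factor 1: 'b' (i=0, period=1)
emit factor 2: 'b' (i=1, period=1)
emit factor 3: 'aaaaaaaabbabbbbbbababaaababbbbb' (i=2, period=31)
emit factor 4: 'a' (i=33, period=1)
emit factor 5: 'a' (i=34, period=1)
emit factor 6: 'a' (i=35, period=1)

["b", "b", "aaaaaaaabbabbbbbbababaaababbbbb", "a", "a", "a"]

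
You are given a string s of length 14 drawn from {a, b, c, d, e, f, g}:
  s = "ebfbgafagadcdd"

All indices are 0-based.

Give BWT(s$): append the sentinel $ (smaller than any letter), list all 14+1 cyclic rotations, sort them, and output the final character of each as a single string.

dggfefddac$abab

rank  rotation         last
    0  $ebfbgafagadcdd  d
    1  adcdd$ebfbgafag  g
    2  afagadcdd$ebfbg  g
    3  agadcdd$ebfbgaf  f
    4  bfbgafagadcdd$e  e
    5  bgafagadcdd$ebf  f
    6  cdd$ebfbgafagad  d
    7  d$ebfbgafagadcd  d
    8  dcdd$ebfbgafaga  a
    9  dd$ebfbgafagadc  c
   10  ebfbgafagadcdd$  $
   11  fagadcdd$ebfbga  a
   12  fbgafagadcdd$eb  b
   13  gadcdd$ebfbgafa  a
   14  gafagadcdd$ebfb  b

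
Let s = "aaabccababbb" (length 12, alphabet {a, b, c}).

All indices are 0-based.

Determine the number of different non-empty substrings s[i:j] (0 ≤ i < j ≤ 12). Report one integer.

65

rank→(start, suffix):
  0 → (0, 'aaabccababbb')
  1 → (1, 'aabccababbb')
  2 → (6, 'ababbb')
  3 → (8, 'abbb')
  4 → (2, 'abccababbb')
  5 → (11, 'b')
  6 → (7, 'babbb')
  7 → (10, 'bb')
  8 → (9, 'bbb')
  9 → (3, 'bccababbb')
  10 → (5, 'cababbb')
  11 → (4, 'ccababbb')

SA = [0, 1, 6, 8, 2, 11, 7, 10, 9, 3, 5, 4]
[i] adj suffixes → lcp
  [1] 0/1 → 2 ('aa')
  [2] 1/6 → 1 ('a')
  [3] 6/8 → 2 ('ab')
  [4] 8/2 → 2 ('ab')
  [5] 2/11 → 0 ('')
  [6] 11/7 → 1 ('b')
  [7] 7/10 → 1 ('b')
  [8] 10/9 → 2 ('bb')
  [9] 9/3 → 1 ('b')
  [10] 3/5 → 0 ('')
  [11] 5/4 → 1 ('c')

n(n+1)/2 = 12·13/2 = 78
Σ LCP = 0 + 2 + 1 + 2 + 2 + 0 + 1 + 1 + 2 + 1 + 0 + 1 = 13
distinct = 78 − 13 = 65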